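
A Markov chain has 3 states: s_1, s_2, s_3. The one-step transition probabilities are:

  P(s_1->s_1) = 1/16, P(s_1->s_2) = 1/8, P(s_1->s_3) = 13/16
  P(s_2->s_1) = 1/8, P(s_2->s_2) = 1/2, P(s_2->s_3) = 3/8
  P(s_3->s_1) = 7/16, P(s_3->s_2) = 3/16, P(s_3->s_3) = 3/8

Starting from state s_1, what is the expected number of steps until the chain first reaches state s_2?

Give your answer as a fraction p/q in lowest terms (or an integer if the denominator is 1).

Let h_i = expected steps to first reach s_2 from state i.
Boundary: h_s_2 = 0.
First-step equations for the other states:
  h_s_1 = 1 + 1/16*h_s_1 + 1/8*h_s_2 + 13/16*h_s_3
  h_s_3 = 1 + 7/16*h_s_1 + 3/16*h_s_2 + 3/8*h_s_3

Substituting h_s_2 = 0 and rearranging gives the linear system (I - Q) h = 1:
  [15/16, -13/16] . (h_s_1, h_s_3) = 1
  [-7/16, 5/8] . (h_s_1, h_s_3) = 1

Solving yields:
  h_s_1 = 368/59
  h_s_3 = 352/59

Starting state is s_1, so the expected hitting time is h_s_1 = 368/59.

Answer: 368/59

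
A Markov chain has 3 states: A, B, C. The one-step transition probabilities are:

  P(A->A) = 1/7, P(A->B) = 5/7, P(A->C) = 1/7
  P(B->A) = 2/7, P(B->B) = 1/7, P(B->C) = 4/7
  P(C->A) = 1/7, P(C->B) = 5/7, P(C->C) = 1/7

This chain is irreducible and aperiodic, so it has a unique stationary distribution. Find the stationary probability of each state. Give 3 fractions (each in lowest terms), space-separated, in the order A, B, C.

Answer: 16/77 5/11 26/77

Derivation:
The stationary distribution satisfies pi = pi * P, i.e.:
  pi_A = 1/7*pi_A + 2/7*pi_B + 1/7*pi_C
  pi_B = 5/7*pi_A + 1/7*pi_B + 5/7*pi_C
  pi_C = 1/7*pi_A + 4/7*pi_B + 1/7*pi_C
with normalization: pi_A + pi_B + pi_C = 1.

Using the first 2 balance equations plus normalization, the linear system A*pi = b is:
  [-6/7, 2/7, 1/7] . pi = 0
  [5/7, -6/7, 5/7] . pi = 0
  [1, 1, 1] . pi = 1

Solving yields:
  pi_A = 16/77
  pi_B = 5/11
  pi_C = 26/77

Verification (pi * P):
  16/77*1/7 + 5/11*2/7 + 26/77*1/7 = 16/77 = pi_A  (ok)
  16/77*5/7 + 5/11*1/7 + 26/77*5/7 = 5/11 = pi_B  (ok)
  16/77*1/7 + 5/11*4/7 + 26/77*1/7 = 26/77 = pi_C  (ok)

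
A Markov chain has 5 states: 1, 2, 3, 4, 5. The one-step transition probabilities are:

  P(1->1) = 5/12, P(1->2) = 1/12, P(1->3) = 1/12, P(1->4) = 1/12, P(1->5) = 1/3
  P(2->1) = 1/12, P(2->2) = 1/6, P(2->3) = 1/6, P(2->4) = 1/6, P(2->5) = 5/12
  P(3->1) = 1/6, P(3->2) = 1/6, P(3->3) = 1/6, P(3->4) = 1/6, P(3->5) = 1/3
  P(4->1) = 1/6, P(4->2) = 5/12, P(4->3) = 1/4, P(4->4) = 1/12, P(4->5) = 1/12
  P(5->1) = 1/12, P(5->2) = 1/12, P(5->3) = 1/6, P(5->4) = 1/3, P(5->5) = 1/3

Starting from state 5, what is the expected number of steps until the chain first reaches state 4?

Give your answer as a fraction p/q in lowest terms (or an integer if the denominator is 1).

Answer: 1067/271

Derivation:
Let h_i = expected steps to first reach 4 from state i.
Boundary: h_4 = 0.
First-step equations for the other states:
  h_1 = 1 + 5/12*h_1 + 1/12*h_2 + 1/12*h_3 + 1/12*h_4 + 1/3*h_5
  h_2 = 1 + 1/12*h_1 + 1/6*h_2 + 1/6*h_3 + 1/6*h_4 + 5/12*h_5
  h_3 = 1 + 1/6*h_1 + 1/6*h_2 + 1/6*h_3 + 1/6*h_4 + 1/3*h_5
  h_5 = 1 + 1/12*h_1 + 1/12*h_2 + 1/6*h_3 + 1/3*h_4 + 1/3*h_5

Substituting h_4 = 0 and rearranging gives the linear system (I - Q) h = 1:
  [7/12, -1/12, -1/12, -1/3] . (h_1, h_2, h_3, h_5) = 1
  [-1/12, 5/6, -1/6, -5/12] . (h_1, h_2, h_3, h_5) = 1
  [-1/6, -1/6, 5/6, -1/3] . (h_1, h_2, h_3, h_5) = 1
  [-1/12, -1/12, -1/6, 2/3] . (h_1, h_2, h_3, h_5) = 1

Solving yields:
  h_1 = 1439/271
  h_2 = 1261/271
  h_3 = 1292/271
  h_5 = 1067/271

Starting state is 5, so the expected hitting time is h_5 = 1067/271.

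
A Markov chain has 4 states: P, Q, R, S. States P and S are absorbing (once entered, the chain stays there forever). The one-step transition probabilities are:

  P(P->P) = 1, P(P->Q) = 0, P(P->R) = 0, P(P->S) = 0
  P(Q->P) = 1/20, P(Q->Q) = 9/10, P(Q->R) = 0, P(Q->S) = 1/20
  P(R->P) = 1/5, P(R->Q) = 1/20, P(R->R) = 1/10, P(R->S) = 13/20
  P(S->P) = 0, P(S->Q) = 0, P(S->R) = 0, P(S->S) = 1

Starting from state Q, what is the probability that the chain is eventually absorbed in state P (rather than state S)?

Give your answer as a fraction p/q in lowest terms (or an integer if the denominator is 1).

Answer: 1/2

Derivation:
Let a_i = P(absorbed in P | start in state i).
Boundary conditions: a_P = 1, a_S = 0.
For each transient state i, a_i = sum_j P(i->j) * a_j:
  a_Q = 1/20*a_P + 9/10*a_Q + 0*a_R + 1/20*a_S
  a_R = 1/5*a_P + 1/20*a_Q + 1/10*a_R + 13/20*a_S

Substituting a_P = 1 and a_S = 0, rearrange to (I - Q) a = r where r[i] = P(i -> P):
  [1/10, 0] . (a_Q, a_R) = 1/20
  [-1/20, 9/10] . (a_Q, a_R) = 1/5

Solving yields:
  a_Q = 1/2
  a_R = 1/4

Starting state is Q, so the absorption probability is a_Q = 1/2.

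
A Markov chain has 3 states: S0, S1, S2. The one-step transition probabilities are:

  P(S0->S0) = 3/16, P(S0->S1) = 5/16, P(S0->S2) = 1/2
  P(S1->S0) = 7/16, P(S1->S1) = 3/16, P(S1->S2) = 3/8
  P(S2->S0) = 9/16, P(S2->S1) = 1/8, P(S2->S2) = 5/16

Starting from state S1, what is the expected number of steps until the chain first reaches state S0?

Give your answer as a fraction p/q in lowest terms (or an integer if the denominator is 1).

Let h_i = expected steps to first reach S0 from state i.
Boundary: h_S0 = 0.
First-step equations for the other states:
  h_S1 = 1 + 7/16*h_S0 + 3/16*h_S1 + 3/8*h_S2
  h_S2 = 1 + 9/16*h_S0 + 1/8*h_S1 + 5/16*h_S2

Substituting h_S0 = 0 and rearranging gives the linear system (I - Q) h = 1:
  [13/16, -3/8] . (h_S1, h_S2) = 1
  [-1/8, 11/16] . (h_S1, h_S2) = 1

Solving yields:
  h_S1 = 272/131
  h_S2 = 240/131

Starting state is S1, so the expected hitting time is h_S1 = 272/131.

Answer: 272/131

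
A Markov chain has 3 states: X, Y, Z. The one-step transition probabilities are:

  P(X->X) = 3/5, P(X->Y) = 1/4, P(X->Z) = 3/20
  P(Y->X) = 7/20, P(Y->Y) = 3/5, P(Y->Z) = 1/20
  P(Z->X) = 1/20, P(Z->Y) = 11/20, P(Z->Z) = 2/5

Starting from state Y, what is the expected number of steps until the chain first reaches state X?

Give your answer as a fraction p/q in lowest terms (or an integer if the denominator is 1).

Let h_i = expected steps to first reach X from state i.
Boundary: h_X = 0.
First-step equations for the other states:
  h_Y = 1 + 7/20*h_X + 3/5*h_Y + 1/20*h_Z
  h_Z = 1 + 1/20*h_X + 11/20*h_Y + 2/5*h_Z

Substituting h_X = 0 and rearranging gives the linear system (I - Q) h = 1:
  [2/5, -1/20] . (h_Y, h_Z) = 1
  [-11/20, 3/5] . (h_Y, h_Z) = 1

Solving yields:
  h_Y = 52/17
  h_Z = 76/17

Starting state is Y, so the expected hitting time is h_Y = 52/17.

Answer: 52/17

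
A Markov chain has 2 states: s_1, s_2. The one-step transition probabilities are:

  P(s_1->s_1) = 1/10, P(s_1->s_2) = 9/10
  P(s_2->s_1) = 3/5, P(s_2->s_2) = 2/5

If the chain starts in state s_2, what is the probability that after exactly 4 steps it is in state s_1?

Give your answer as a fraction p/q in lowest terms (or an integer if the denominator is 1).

Answer: 3/8

Derivation:
Computing P^4 by repeated multiplication:
P^1 =
  s_1: [1/10, 9/10]
  s_2: [3/5, 2/5]
P^2 =
  s_1: [11/20, 9/20]
  s_2: [3/10, 7/10]
P^3 =
  s_1: [13/40, 27/40]
  s_2: [9/20, 11/20]
P^4 =
  s_1: [7/16, 9/16]
  s_2: [3/8, 5/8]

(P^4)[s_2 -> s_1] = 3/8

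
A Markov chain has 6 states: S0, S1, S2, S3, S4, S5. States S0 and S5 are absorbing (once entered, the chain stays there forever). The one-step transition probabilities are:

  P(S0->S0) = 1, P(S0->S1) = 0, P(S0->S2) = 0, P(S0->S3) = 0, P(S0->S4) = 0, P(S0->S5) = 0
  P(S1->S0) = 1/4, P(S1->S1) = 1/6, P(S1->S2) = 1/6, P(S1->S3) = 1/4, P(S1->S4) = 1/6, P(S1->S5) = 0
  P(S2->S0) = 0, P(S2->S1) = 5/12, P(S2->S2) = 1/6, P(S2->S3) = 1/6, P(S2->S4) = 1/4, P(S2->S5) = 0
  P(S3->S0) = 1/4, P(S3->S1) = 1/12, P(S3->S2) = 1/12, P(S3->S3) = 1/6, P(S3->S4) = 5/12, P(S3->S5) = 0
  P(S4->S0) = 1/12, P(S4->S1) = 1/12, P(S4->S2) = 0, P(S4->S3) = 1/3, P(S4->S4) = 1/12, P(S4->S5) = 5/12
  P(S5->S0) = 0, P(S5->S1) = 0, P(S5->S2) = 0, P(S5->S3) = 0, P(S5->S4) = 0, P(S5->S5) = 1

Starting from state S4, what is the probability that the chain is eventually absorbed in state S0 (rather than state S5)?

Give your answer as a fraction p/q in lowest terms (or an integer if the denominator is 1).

Let a_i = P(absorbed in S0 | start in state i).
Boundary conditions: a_S0 = 1, a_S5 = 0.
For each transient state i, a_i = sum_j P(i->j) * a_j:
  a_S1 = 1/4*a_S0 + 1/6*a_S1 + 1/6*a_S2 + 1/4*a_S3 + 1/6*a_S4 + 0*a_S5
  a_S2 = 0*a_S0 + 5/12*a_S1 + 1/6*a_S2 + 1/6*a_S3 + 1/4*a_S4 + 0*a_S5
  a_S3 = 1/4*a_S0 + 1/12*a_S1 + 1/12*a_S2 + 1/6*a_S3 + 5/12*a_S4 + 0*a_S5
  a_S4 = 1/12*a_S0 + 1/12*a_S1 + 0*a_S2 + 1/3*a_S3 + 1/12*a_S4 + 5/12*a_S5

Substituting a_S0 = 1 and a_S5 = 0, rearrange to (I - Q) a = r where r[i] = P(i -> S0):
  [5/6, -1/6, -1/4, -1/6] . (a_S1, a_S2, a_S3, a_S4) = 1/4
  [-5/12, 5/6, -1/6, -1/4] . (a_S1, a_S2, a_S3, a_S4) = 0
  [-1/12, -1/12, 5/6, -5/12] . (a_S1, a_S2, a_S3, a_S4) = 1/4
  [-1/12, 0, -1/3, 11/12] . (a_S1, a_S2, a_S3, a_S4) = 1/12

Solving yields:
  a_S1 = 1489/2214
  a_S2 = 632/1107
  a_S3 = 677/1107
  a_S4 = 829/2214

Starting state is S4, so the absorption probability is a_S4 = 829/2214.

Answer: 829/2214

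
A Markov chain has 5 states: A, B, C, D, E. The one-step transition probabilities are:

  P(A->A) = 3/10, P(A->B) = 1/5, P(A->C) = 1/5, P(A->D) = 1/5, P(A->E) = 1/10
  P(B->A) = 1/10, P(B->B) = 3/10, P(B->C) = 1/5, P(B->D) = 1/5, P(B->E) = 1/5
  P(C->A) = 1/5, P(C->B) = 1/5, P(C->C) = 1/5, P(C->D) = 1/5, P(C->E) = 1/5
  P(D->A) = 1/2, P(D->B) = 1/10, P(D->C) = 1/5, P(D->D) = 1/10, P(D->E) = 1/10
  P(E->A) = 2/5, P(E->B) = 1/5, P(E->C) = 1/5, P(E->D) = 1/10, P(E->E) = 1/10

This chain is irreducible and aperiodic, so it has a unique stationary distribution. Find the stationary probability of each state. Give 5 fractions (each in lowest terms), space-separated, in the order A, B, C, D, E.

The stationary distribution satisfies pi = pi * P, i.e.:
  pi_A = 3/10*pi_A + 1/10*pi_B + 1/5*pi_C + 1/2*pi_D + 2/5*pi_E
  pi_B = 1/5*pi_A + 3/10*pi_B + 1/5*pi_C + 1/10*pi_D + 1/5*pi_E
  pi_C = 1/5*pi_A + 1/5*pi_B + 1/5*pi_C + 1/5*pi_D + 1/5*pi_E
  pi_D = 1/5*pi_A + 1/5*pi_B + 1/5*pi_C + 1/10*pi_D + 1/10*pi_E
  pi_E = 1/10*pi_A + 1/5*pi_B + 1/5*pi_C + 1/10*pi_D + 1/10*pi_E
with normalization: pi_A + pi_B + pi_C + pi_D + pi_E = 1.

Using the first 4 balance equations plus normalization, the linear system A*pi = b is:
  [-7/10, 1/10, 1/5, 1/2, 2/5] . pi = 0
  [1/5, -7/10, 1/5, 1/10, 1/5] . pi = 0
  [1/5, 1/5, -4/5, 1/5, 1/5] . pi = 0
  [1/5, 1/5, 1/5, -9/10, 1/10] . pi = 0
  [1, 1, 1, 1, 1] . pi = 1

Solving yields:
  pi_A = 284/989
  pi_B = 1006/4945
  pi_C = 1/5
  pi_D = 836/4945
  pi_E = 694/4945

Verification (pi * P):
  284/989*3/10 + 1006/4945*1/10 + 1/5*1/5 + 836/4945*1/2 + 694/4945*2/5 = 284/989 = pi_A  (ok)
  284/989*1/5 + 1006/4945*3/10 + 1/5*1/5 + 836/4945*1/10 + 694/4945*1/5 = 1006/4945 = pi_B  (ok)
  284/989*1/5 + 1006/4945*1/5 + 1/5*1/5 + 836/4945*1/5 + 694/4945*1/5 = 1/5 = pi_C  (ok)
  284/989*1/5 + 1006/4945*1/5 + 1/5*1/5 + 836/4945*1/10 + 694/4945*1/10 = 836/4945 = pi_D  (ok)
  284/989*1/10 + 1006/4945*1/5 + 1/5*1/5 + 836/4945*1/10 + 694/4945*1/10 = 694/4945 = pi_E  (ok)

Answer: 284/989 1006/4945 1/5 836/4945 694/4945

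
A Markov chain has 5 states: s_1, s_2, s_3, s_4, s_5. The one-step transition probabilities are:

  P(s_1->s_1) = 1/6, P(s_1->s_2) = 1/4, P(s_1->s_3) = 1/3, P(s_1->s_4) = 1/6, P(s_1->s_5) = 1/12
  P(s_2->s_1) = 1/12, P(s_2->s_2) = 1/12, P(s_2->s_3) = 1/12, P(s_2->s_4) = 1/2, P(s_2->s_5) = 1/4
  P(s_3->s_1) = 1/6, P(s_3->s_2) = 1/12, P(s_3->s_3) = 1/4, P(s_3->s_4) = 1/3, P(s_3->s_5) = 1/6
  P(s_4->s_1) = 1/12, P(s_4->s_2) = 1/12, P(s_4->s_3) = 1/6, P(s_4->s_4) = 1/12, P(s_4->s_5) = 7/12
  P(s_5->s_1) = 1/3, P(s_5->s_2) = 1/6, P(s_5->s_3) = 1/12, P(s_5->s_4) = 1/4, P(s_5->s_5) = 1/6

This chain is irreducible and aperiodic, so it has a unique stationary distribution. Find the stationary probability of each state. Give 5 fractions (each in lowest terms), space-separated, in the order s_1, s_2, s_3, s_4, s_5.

The stationary distribution satisfies pi = pi * P, i.e.:
  pi_s_1 = 1/6*pi_s_1 + 1/12*pi_s_2 + 1/6*pi_s_3 + 1/12*pi_s_4 + 1/3*pi_s_5
  pi_s_2 = 1/4*pi_s_1 + 1/12*pi_s_2 + 1/12*pi_s_3 + 1/12*pi_s_4 + 1/6*pi_s_5
  pi_s_3 = 1/3*pi_s_1 + 1/12*pi_s_2 + 1/4*pi_s_3 + 1/6*pi_s_4 + 1/12*pi_s_5
  pi_s_4 = 1/6*pi_s_1 + 1/2*pi_s_2 + 1/3*pi_s_3 + 1/12*pi_s_4 + 1/4*pi_s_5
  pi_s_5 = 1/12*pi_s_1 + 1/4*pi_s_2 + 1/6*pi_s_3 + 7/12*pi_s_4 + 1/6*pi_s_5
with normalization: pi_s_1 + pi_s_2 + pi_s_3 + pi_s_4 + pi_s_5 = 1.

Using the first 4 balance equations plus normalization, the linear system A*pi = b is:
  [-5/6, 1/12, 1/6, 1/12, 1/3] . pi = 0
  [1/4, -11/12, 1/12, 1/12, 1/6] . pi = 0
  [1/3, 1/12, -3/4, 1/6, 1/12] . pi = 0
  [1/6, 1/2, 1/3, -11/12, 1/4] . pi = 0
  [1, 1, 1, 1, 1] . pi = 1

Solving yields:
  pi_s_1 = 322/1797
  pi_s_2 = 81/599
  pi_s_3 = 320/1797
  pi_s_4 = 437/1797
  pi_s_5 = 475/1797

Verification (pi * P):
  322/1797*1/6 + 81/599*1/12 + 320/1797*1/6 + 437/1797*1/12 + 475/1797*1/3 = 322/1797 = pi_s_1  (ok)
  322/1797*1/4 + 81/599*1/12 + 320/1797*1/12 + 437/1797*1/12 + 475/1797*1/6 = 81/599 = pi_s_2  (ok)
  322/1797*1/3 + 81/599*1/12 + 320/1797*1/4 + 437/1797*1/6 + 475/1797*1/12 = 320/1797 = pi_s_3  (ok)
  322/1797*1/6 + 81/599*1/2 + 320/1797*1/3 + 437/1797*1/12 + 475/1797*1/4 = 437/1797 = pi_s_4  (ok)
  322/1797*1/12 + 81/599*1/4 + 320/1797*1/6 + 437/1797*7/12 + 475/1797*1/6 = 475/1797 = pi_s_5  (ok)

Answer: 322/1797 81/599 320/1797 437/1797 475/1797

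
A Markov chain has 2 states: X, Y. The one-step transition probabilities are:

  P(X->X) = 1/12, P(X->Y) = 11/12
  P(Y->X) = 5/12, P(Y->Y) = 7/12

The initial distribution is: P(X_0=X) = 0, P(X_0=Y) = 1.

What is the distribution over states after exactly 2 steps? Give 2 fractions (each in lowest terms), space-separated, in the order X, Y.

Answer: 5/18 13/18

Derivation:
Propagating the distribution step by step (d_{t+1} = d_t * P):
d_0 = (X=0, Y=1)
  d_1[X] = 0*1/12 + 1*5/12 = 5/12
  d_1[Y] = 0*11/12 + 1*7/12 = 7/12
d_1 = (X=5/12, Y=7/12)
  d_2[X] = 5/12*1/12 + 7/12*5/12 = 5/18
  d_2[Y] = 5/12*11/12 + 7/12*7/12 = 13/18
d_2 = (X=5/18, Y=13/18)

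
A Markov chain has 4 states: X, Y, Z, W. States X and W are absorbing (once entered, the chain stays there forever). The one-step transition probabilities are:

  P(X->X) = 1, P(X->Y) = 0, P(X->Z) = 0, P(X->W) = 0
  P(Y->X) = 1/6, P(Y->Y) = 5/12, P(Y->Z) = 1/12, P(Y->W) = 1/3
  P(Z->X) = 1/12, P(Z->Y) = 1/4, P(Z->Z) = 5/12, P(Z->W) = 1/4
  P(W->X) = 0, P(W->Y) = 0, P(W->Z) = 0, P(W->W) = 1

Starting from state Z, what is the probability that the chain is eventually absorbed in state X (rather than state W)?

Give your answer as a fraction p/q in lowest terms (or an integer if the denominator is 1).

Answer: 13/46

Derivation:
Let a_i = P(absorbed in X | start in state i).
Boundary conditions: a_X = 1, a_W = 0.
For each transient state i, a_i = sum_j P(i->j) * a_j:
  a_Y = 1/6*a_X + 5/12*a_Y + 1/12*a_Z + 1/3*a_W
  a_Z = 1/12*a_X + 1/4*a_Y + 5/12*a_Z + 1/4*a_W

Substituting a_X = 1 and a_W = 0, rearrange to (I - Q) a = r where r[i] = P(i -> X):
  [7/12, -1/12] . (a_Y, a_Z) = 1/6
  [-1/4, 7/12] . (a_Y, a_Z) = 1/12

Solving yields:
  a_Y = 15/46
  a_Z = 13/46

Starting state is Z, so the absorption probability is a_Z = 13/46.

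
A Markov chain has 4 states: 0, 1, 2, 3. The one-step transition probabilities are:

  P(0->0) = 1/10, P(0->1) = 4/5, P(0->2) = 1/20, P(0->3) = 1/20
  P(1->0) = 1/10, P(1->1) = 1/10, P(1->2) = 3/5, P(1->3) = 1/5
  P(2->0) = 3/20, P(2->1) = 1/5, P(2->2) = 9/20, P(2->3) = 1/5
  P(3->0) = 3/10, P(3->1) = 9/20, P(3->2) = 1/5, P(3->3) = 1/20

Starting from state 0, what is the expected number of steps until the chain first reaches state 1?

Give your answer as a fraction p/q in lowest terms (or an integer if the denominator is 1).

Answer: 308/221

Derivation:
Let h_i = expected steps to first reach 1 from state i.
Boundary: h_1 = 0.
First-step equations for the other states:
  h_0 = 1 + 1/10*h_0 + 4/5*h_1 + 1/20*h_2 + 1/20*h_3
  h_2 = 1 + 3/20*h_0 + 1/5*h_1 + 9/20*h_2 + 1/5*h_3
  h_3 = 1 + 3/10*h_0 + 9/20*h_1 + 1/5*h_2 + 1/20*h_3

Substituting h_1 = 0 and rearranging gives the linear system (I - Q) h = 1:
  [9/10, -1/20, -1/20] . (h_0, h_2, h_3) = 1
  [-3/20, 11/20, -1/5] . (h_0, h_2, h_3) = 1
  [-3/10, -1/5, 19/20] . (h_0, h_2, h_3) = 1

Solving yields:
  h_0 = 308/221
  h_2 = 656/221
  h_3 = 36/17

Starting state is 0, so the expected hitting time is h_0 = 308/221.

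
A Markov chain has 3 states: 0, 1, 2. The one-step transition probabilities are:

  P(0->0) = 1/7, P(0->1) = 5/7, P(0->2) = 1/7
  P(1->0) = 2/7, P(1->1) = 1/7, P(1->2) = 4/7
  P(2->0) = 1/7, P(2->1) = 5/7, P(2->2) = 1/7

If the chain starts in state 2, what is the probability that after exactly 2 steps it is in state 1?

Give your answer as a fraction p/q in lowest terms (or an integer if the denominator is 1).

Computing P^2 by repeated multiplication:
P^1 =
  0: [1/7, 5/7, 1/7]
  1: [2/7, 1/7, 4/7]
  2: [1/7, 5/7, 1/7]
P^2 =
  0: [12/49, 15/49, 22/49]
  1: [8/49, 31/49, 10/49]
  2: [12/49, 15/49, 22/49]

(P^2)[2 -> 1] = 15/49

Answer: 15/49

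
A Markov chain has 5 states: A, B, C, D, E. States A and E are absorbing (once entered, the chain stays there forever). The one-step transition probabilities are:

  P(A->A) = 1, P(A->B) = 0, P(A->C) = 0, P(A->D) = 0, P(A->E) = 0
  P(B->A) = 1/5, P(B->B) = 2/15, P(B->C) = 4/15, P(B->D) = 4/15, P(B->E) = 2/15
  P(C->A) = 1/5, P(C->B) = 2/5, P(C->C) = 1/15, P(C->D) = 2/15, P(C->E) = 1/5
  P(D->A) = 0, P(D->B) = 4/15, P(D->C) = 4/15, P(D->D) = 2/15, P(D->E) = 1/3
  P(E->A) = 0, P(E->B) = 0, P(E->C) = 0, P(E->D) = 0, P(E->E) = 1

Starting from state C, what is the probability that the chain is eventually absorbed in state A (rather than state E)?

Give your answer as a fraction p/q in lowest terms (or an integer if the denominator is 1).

Answer: 717/1598

Derivation:
Let a_i = P(absorbed in A | start in state i).
Boundary conditions: a_A = 1, a_E = 0.
For each transient state i, a_i = sum_j P(i->j) * a_j:
  a_B = 1/5*a_A + 2/15*a_B + 4/15*a_C + 4/15*a_D + 2/15*a_E
  a_C = 1/5*a_A + 2/5*a_B + 1/15*a_C + 2/15*a_D + 1/5*a_E
  a_D = 0*a_A + 4/15*a_B + 4/15*a_C + 2/15*a_D + 1/3*a_E

Substituting a_A = 1 and a_E = 0, rearrange to (I - Q) a = r where r[i] = P(i -> A):
  [13/15, -4/15, -4/15] . (a_B, a_C, a_D) = 1/5
  [-2/5, 14/15, -2/15] . (a_B, a_C, a_D) = 1/5
  [-4/15, -4/15, 13/15] . (a_B, a_C, a_D) = 0

Solving yields:
  a_B = 363/799
  a_C = 717/1598
  a_D = 222/799

Starting state is C, so the absorption probability is a_C = 717/1598.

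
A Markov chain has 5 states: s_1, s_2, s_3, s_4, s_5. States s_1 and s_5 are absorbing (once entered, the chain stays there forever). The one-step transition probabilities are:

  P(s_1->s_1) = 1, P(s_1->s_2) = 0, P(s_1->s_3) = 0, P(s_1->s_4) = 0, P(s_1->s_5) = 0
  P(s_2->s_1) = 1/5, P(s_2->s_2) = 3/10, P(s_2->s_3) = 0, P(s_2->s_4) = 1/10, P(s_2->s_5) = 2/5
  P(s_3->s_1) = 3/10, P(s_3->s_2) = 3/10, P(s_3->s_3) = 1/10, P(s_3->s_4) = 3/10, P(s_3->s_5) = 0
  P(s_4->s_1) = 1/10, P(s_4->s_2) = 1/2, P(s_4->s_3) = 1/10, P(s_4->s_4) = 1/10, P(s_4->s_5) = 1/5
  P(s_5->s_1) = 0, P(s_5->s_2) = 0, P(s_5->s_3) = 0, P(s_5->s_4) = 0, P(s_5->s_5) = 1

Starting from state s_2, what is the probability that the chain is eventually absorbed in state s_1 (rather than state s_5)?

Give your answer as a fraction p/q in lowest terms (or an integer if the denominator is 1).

Let a_i = P(absorbed in s_1 | start in state i).
Boundary conditions: a_s_1 = 1, a_s_5 = 0.
For each transient state i, a_i = sum_j P(i->j) * a_j:
  a_s_2 = 1/5*a_s_1 + 3/10*a_s_2 + 0*a_s_3 + 1/10*a_s_4 + 2/5*a_s_5
  a_s_3 = 3/10*a_s_1 + 3/10*a_s_2 + 1/10*a_s_3 + 3/10*a_s_4 + 0*a_s_5
  a_s_4 = 1/10*a_s_1 + 1/2*a_s_2 + 1/10*a_s_3 + 1/10*a_s_4 + 1/5*a_s_5

Substituting a_s_1 = 1 and a_s_5 = 0, rearrange to (I - Q) a = r where r[i] = P(i -> s_1):
  [7/10, 0, -1/10] . (a_s_2, a_s_3, a_s_4) = 1/5
  [-3/10, 9/10, -3/10] . (a_s_2, a_s_3, a_s_4) = 3/10
  [-1/2, -1/10, 9/10] . (a_s_2, a_s_3, a_s_4) = 1/10

Solving yields:
  a_s_2 = 28/83
  a_s_3 = 47/83
  a_s_4 = 30/83

Starting state is s_2, so the absorption probability is a_s_2 = 28/83.

Answer: 28/83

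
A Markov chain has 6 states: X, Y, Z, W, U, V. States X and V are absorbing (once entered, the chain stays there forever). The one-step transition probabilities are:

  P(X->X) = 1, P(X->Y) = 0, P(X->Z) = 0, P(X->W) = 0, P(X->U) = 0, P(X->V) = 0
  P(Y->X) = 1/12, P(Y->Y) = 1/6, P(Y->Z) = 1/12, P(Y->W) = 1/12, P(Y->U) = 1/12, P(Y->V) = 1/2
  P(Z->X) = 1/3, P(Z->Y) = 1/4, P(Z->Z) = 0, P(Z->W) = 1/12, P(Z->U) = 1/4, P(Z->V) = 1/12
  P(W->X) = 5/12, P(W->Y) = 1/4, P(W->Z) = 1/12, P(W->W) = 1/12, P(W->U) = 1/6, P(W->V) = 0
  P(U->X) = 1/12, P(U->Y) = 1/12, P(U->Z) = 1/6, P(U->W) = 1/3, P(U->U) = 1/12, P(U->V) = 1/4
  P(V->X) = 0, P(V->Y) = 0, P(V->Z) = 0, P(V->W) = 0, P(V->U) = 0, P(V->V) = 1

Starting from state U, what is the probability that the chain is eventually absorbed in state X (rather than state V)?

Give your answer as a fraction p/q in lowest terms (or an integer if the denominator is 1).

Answer: 5241/11378

Derivation:
Let a_i = P(absorbed in X | start in state i).
Boundary conditions: a_X = 1, a_V = 0.
For each transient state i, a_i = sum_j P(i->j) * a_j:
  a_Y = 1/12*a_X + 1/6*a_Y + 1/12*a_Z + 1/12*a_W + 1/12*a_U + 1/2*a_V
  a_Z = 1/3*a_X + 1/4*a_Y + 0*a_Z + 1/12*a_W + 1/4*a_U + 1/12*a_V
  a_W = 5/12*a_X + 1/4*a_Y + 1/12*a_Z + 1/12*a_W + 1/6*a_U + 0*a_V
  a_U = 1/12*a_X + 1/12*a_Y + 1/6*a_Z + 1/3*a_W + 1/12*a_U + 1/4*a_V

Substituting a_X = 1 and a_V = 0, rearrange to (I - Q) a = r where r[i] = P(i -> X):
  [5/6, -1/12, -1/12, -1/12] . (a_Y, a_Z, a_W, a_U) = 1/12
  [-1/4, 1, -1/12, -1/4] . (a_Y, a_Z, a_W, a_U) = 1/3
  [-1/4, -1/12, 11/12, -1/6] . (a_Y, a_Z, a_W, a_U) = 5/12
  [-1/12, -1/6, -1/3, 11/12] . (a_Y, a_Z, a_W, a_U) = 1/12

Solving yields:
  a_Y = 3067/11378
  a_Z = 6499/11378
  a_W = 3776/5689
  a_U = 5241/11378

Starting state is U, so the absorption probability is a_U = 5241/11378.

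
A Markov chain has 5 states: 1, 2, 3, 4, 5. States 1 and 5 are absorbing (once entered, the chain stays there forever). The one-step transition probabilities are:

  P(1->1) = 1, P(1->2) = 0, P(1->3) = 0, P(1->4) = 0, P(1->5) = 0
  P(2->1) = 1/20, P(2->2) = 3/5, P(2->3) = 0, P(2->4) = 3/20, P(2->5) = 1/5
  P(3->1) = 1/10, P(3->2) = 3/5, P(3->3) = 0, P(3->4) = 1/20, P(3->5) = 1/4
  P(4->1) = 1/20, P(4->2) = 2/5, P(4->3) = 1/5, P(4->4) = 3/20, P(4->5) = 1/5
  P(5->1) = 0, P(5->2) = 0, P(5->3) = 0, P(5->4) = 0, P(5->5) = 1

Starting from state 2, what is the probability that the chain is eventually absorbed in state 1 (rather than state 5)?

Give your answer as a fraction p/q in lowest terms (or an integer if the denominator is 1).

Let a_i = P(absorbed in 1 | start in state i).
Boundary conditions: a_1 = 1, a_5 = 0.
For each transient state i, a_i = sum_j P(i->j) * a_j:
  a_2 = 1/20*a_1 + 3/5*a_2 + 0*a_3 + 3/20*a_4 + 1/5*a_5
  a_3 = 1/10*a_1 + 3/5*a_2 + 0*a_3 + 1/20*a_4 + 1/4*a_5
  a_4 = 1/20*a_1 + 2/5*a_2 + 1/5*a_3 + 3/20*a_4 + 1/5*a_5

Substituting a_1 = 1 and a_5 = 0, rearrange to (I - Q) a = r where r[i] = P(i -> 1):
  [2/5, 0, -3/20] . (a_2, a_3, a_4) = 1/20
  [-3/5, 1, -1/20] . (a_2, a_3, a_4) = 1/10
  [-2/5, -1/5, 17/20] . (a_2, a_3, a_4) = 1/20

Solving yields:
  a_2 = 35/172
  a_3 = 10/43
  a_4 = 9/43

Starting state is 2, so the absorption probability is a_2 = 35/172.

Answer: 35/172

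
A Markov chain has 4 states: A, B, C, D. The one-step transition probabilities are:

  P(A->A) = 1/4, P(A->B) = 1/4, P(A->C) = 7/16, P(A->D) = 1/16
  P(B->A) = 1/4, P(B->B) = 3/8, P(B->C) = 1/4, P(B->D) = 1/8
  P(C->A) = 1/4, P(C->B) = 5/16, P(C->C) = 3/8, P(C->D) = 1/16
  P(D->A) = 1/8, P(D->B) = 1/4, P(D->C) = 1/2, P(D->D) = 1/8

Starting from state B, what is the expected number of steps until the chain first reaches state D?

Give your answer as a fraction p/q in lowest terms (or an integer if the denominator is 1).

Let h_i = expected steps to first reach D from state i.
Boundary: h_D = 0.
First-step equations for the other states:
  h_A = 1 + 1/4*h_A + 1/4*h_B + 7/16*h_C + 1/16*h_D
  h_B = 1 + 1/4*h_A + 3/8*h_B + 1/4*h_C + 1/8*h_D
  h_C = 1 + 1/4*h_A + 5/16*h_B + 3/8*h_C + 1/16*h_D

Substituting h_D = 0 and rearranging gives the linear system (I - Q) h = 1:
  [3/4, -1/4, -7/16] . (h_A, h_B, h_C) = 1
  [-1/4, 5/8, -1/4] . (h_A, h_B, h_C) = 1
  [-1/4, -5/16, 5/8] . (h_A, h_B, h_C) = 1

Solving yields:
  h_A = 964/79
  h_B = 896/79
  h_C = 960/79

Starting state is B, so the expected hitting time is h_B = 896/79.

Answer: 896/79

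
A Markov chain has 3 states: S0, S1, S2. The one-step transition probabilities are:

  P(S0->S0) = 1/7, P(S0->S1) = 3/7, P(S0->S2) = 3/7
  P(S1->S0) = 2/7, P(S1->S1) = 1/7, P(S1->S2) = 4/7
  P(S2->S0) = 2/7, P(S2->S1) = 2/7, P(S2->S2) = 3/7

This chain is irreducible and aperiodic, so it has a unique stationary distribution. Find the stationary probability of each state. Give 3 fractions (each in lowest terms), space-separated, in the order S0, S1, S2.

The stationary distribution satisfies pi = pi * P, i.e.:
  pi_S0 = 1/7*pi_S0 + 2/7*pi_S1 + 2/7*pi_S2
  pi_S1 = 3/7*pi_S0 + 1/7*pi_S1 + 2/7*pi_S2
  pi_S2 = 3/7*pi_S0 + 4/7*pi_S1 + 3/7*pi_S2
with normalization: pi_S0 + pi_S1 + pi_S2 = 1.

Using the first 2 balance equations plus normalization, the linear system A*pi = b is:
  [-6/7, 2/7, 2/7] . pi = 0
  [3/7, -6/7, 2/7] . pi = 0
  [1, 1, 1] . pi = 1

Solving yields:
  pi_S0 = 1/4
  pi_S1 = 9/32
  pi_S2 = 15/32

Verification (pi * P):
  1/4*1/7 + 9/32*2/7 + 15/32*2/7 = 1/4 = pi_S0  (ok)
  1/4*3/7 + 9/32*1/7 + 15/32*2/7 = 9/32 = pi_S1  (ok)
  1/4*3/7 + 9/32*4/7 + 15/32*3/7 = 15/32 = pi_S2  (ok)

Answer: 1/4 9/32 15/32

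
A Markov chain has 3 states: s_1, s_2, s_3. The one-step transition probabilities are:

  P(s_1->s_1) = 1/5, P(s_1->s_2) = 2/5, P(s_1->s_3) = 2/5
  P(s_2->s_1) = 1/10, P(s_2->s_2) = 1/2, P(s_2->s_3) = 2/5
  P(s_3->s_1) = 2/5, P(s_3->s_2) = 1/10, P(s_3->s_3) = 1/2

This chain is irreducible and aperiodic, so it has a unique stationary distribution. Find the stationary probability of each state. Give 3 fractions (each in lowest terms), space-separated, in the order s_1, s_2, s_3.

Answer: 7/27 8/27 4/9

Derivation:
The stationary distribution satisfies pi = pi * P, i.e.:
  pi_s_1 = 1/5*pi_s_1 + 1/10*pi_s_2 + 2/5*pi_s_3
  pi_s_2 = 2/5*pi_s_1 + 1/2*pi_s_2 + 1/10*pi_s_3
  pi_s_3 = 2/5*pi_s_1 + 2/5*pi_s_2 + 1/2*pi_s_3
with normalization: pi_s_1 + pi_s_2 + pi_s_3 = 1.

Using the first 2 balance equations plus normalization, the linear system A*pi = b is:
  [-4/5, 1/10, 2/5] . pi = 0
  [2/5, -1/2, 1/10] . pi = 0
  [1, 1, 1] . pi = 1

Solving yields:
  pi_s_1 = 7/27
  pi_s_2 = 8/27
  pi_s_3 = 4/9

Verification (pi * P):
  7/27*1/5 + 8/27*1/10 + 4/9*2/5 = 7/27 = pi_s_1  (ok)
  7/27*2/5 + 8/27*1/2 + 4/9*1/10 = 8/27 = pi_s_2  (ok)
  7/27*2/5 + 8/27*2/5 + 4/9*1/2 = 4/9 = pi_s_3  (ok)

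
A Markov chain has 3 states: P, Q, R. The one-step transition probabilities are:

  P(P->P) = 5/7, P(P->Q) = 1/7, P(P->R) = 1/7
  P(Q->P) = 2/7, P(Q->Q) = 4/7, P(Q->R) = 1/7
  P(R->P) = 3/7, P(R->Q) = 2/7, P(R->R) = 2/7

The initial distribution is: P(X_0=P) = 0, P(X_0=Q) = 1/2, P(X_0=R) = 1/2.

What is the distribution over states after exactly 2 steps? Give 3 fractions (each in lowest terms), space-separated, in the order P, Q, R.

Propagating the distribution step by step (d_{t+1} = d_t * P):
d_0 = (P=0, Q=1/2, R=1/2)
  d_1[P] = 0*5/7 + 1/2*2/7 + 1/2*3/7 = 5/14
  d_1[Q] = 0*1/7 + 1/2*4/7 + 1/2*2/7 = 3/7
  d_1[R] = 0*1/7 + 1/2*1/7 + 1/2*2/7 = 3/14
d_1 = (P=5/14, Q=3/7, R=3/14)
  d_2[P] = 5/14*5/7 + 3/7*2/7 + 3/14*3/7 = 23/49
  d_2[Q] = 5/14*1/7 + 3/7*4/7 + 3/14*2/7 = 5/14
  d_2[R] = 5/14*1/7 + 3/7*1/7 + 3/14*2/7 = 17/98
d_2 = (P=23/49, Q=5/14, R=17/98)

Answer: 23/49 5/14 17/98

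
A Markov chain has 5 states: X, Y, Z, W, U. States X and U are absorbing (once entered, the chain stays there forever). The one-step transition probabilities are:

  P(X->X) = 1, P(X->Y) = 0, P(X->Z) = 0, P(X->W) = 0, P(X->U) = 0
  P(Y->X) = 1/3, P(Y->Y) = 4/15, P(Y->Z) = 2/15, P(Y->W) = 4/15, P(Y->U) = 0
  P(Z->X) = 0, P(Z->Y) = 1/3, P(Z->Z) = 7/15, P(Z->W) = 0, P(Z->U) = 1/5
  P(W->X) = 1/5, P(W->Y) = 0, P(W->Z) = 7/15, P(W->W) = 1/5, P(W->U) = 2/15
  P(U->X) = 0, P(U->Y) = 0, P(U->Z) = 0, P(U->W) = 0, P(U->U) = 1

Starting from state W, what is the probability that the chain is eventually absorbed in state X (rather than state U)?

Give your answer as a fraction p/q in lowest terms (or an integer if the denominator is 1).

Let a_i = P(absorbed in X | start in state i).
Boundary conditions: a_X = 1, a_U = 0.
For each transient state i, a_i = sum_j P(i->j) * a_j:
  a_Y = 1/3*a_X + 4/15*a_Y + 2/15*a_Z + 4/15*a_W + 0*a_U
  a_Z = 0*a_X + 1/3*a_Y + 7/15*a_Z + 0*a_W + 1/5*a_U
  a_W = 1/5*a_X + 0*a_Y + 7/15*a_Z + 1/5*a_W + 2/15*a_U

Substituting a_X = 1 and a_U = 0, rearrange to (I - Q) a = r where r[i] = P(i -> X):
  [11/15, -2/15, -4/15] . (a_Y, a_Z, a_W) = 1/3
  [-1/3, 8/15, 0] . (a_Y, a_Z, a_W) = 0
  [0, -7/15, 4/5] . (a_Y, a_Z, a_W) = 1/5

Solving yields:
  a_Y = 144/199
  a_Z = 90/199
  a_W = 409/796

Starting state is W, so the absorption probability is a_W = 409/796.

Answer: 409/796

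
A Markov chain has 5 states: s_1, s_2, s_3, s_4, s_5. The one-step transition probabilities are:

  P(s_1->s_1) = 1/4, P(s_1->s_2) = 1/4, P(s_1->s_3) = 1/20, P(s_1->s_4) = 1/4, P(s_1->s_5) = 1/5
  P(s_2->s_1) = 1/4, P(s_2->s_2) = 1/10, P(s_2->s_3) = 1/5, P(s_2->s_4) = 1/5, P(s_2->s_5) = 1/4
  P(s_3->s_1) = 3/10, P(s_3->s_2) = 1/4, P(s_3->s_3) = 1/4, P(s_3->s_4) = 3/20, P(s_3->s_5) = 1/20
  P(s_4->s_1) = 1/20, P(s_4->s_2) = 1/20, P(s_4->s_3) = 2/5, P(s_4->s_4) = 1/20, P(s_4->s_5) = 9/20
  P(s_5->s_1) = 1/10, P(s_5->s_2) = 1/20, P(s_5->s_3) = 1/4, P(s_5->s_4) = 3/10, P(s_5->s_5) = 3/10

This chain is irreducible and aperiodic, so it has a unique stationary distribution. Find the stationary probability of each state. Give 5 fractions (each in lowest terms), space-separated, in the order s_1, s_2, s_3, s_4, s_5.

The stationary distribution satisfies pi = pi * P, i.e.:
  pi_s_1 = 1/4*pi_s_1 + 1/4*pi_s_2 + 3/10*pi_s_3 + 1/20*pi_s_4 + 1/10*pi_s_5
  pi_s_2 = 1/4*pi_s_1 + 1/10*pi_s_2 + 1/4*pi_s_3 + 1/20*pi_s_4 + 1/20*pi_s_5
  pi_s_3 = 1/20*pi_s_1 + 1/5*pi_s_2 + 1/4*pi_s_3 + 2/5*pi_s_4 + 1/4*pi_s_5
  pi_s_4 = 1/4*pi_s_1 + 1/5*pi_s_2 + 3/20*pi_s_3 + 1/20*pi_s_4 + 3/10*pi_s_5
  pi_s_5 = 1/5*pi_s_1 + 1/4*pi_s_2 + 1/20*pi_s_3 + 9/20*pi_s_4 + 3/10*pi_s_5
with normalization: pi_s_1 + pi_s_2 + pi_s_3 + pi_s_4 + pi_s_5 = 1.

Using the first 4 balance equations plus normalization, the linear system A*pi = b is:
  [-3/4, 1/4, 3/10, 1/20, 1/10] . pi = 0
  [1/4, -9/10, 1/4, 1/20, 1/20] . pi = 0
  [1/20, 1/5, -3/4, 2/5, 1/4] . pi = 0
  [1/4, 1/5, 3/20, -19/20, 3/10] . pi = 0
  [1, 1, 1, 1, 1] . pi = 1

Solving yields:
  pi_s_1 = 703/3771
  pi_s_2 = 7991/56565
  pi_s_3 = 13271/56565
  pi_s_4 = 10922/56565
  pi_s_5 = 4612/18855

Verification (pi * P):
  703/3771*1/4 + 7991/56565*1/4 + 13271/56565*3/10 + 10922/56565*1/20 + 4612/18855*1/10 = 703/3771 = pi_s_1  (ok)
  703/3771*1/4 + 7991/56565*1/10 + 13271/56565*1/4 + 10922/56565*1/20 + 4612/18855*1/20 = 7991/56565 = pi_s_2  (ok)
  703/3771*1/20 + 7991/56565*1/5 + 13271/56565*1/4 + 10922/56565*2/5 + 4612/18855*1/4 = 13271/56565 = pi_s_3  (ok)
  703/3771*1/4 + 7991/56565*1/5 + 13271/56565*3/20 + 10922/56565*1/20 + 4612/18855*3/10 = 10922/56565 = pi_s_4  (ok)
  703/3771*1/5 + 7991/56565*1/4 + 13271/56565*1/20 + 10922/56565*9/20 + 4612/18855*3/10 = 4612/18855 = pi_s_5  (ok)

Answer: 703/3771 7991/56565 13271/56565 10922/56565 4612/18855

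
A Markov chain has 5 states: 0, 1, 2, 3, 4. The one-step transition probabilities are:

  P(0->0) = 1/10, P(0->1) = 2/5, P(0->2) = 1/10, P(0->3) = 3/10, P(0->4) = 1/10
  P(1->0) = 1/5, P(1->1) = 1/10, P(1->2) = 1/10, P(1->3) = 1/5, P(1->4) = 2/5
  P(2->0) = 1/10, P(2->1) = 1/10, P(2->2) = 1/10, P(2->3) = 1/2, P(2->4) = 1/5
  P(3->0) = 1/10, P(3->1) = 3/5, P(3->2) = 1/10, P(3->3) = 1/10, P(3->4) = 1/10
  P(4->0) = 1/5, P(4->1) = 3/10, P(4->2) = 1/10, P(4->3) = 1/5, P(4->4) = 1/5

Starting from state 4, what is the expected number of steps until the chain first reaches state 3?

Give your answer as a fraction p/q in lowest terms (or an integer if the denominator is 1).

Answer: 275/68

Derivation:
Let h_i = expected steps to first reach 3 from state i.
Boundary: h_3 = 0.
First-step equations for the other states:
  h_0 = 1 + 1/10*h_0 + 2/5*h_1 + 1/10*h_2 + 3/10*h_3 + 1/10*h_4
  h_1 = 1 + 1/5*h_0 + 1/10*h_1 + 1/10*h_2 + 1/5*h_3 + 2/5*h_4
  h_2 = 1 + 1/10*h_0 + 1/10*h_1 + 1/10*h_2 + 1/2*h_3 + 1/5*h_4
  h_4 = 1 + 1/5*h_0 + 3/10*h_1 + 1/10*h_2 + 1/5*h_3 + 1/5*h_4

Substituting h_3 = 0 and rearranging gives the linear system (I - Q) h = 1:
  [9/10, -2/5, -1/10, -1/10] . (h_0, h_1, h_2, h_4) = 1
  [-1/5, 9/10, -1/10, -2/5] . (h_0, h_1, h_2, h_4) = 1
  [-1/10, -1/10, 9/10, -1/5] . (h_0, h_1, h_2, h_4) = 1
  [-1/5, -3/10, -1/10, 4/5] . (h_0, h_1, h_2, h_4) = 1

Solving yields:
  h_0 = 125/34
  h_1 = 275/68
  h_2 = 195/68
  h_4 = 275/68

Starting state is 4, so the expected hitting time is h_4 = 275/68.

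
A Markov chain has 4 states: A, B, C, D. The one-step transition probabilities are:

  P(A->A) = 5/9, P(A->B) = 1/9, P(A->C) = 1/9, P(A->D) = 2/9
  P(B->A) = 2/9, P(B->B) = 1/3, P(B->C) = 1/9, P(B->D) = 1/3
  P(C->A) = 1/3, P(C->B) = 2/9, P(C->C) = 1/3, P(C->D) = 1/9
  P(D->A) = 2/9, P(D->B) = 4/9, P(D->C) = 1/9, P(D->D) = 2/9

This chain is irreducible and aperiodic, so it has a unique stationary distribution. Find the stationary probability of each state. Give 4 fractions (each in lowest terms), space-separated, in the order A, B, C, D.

The stationary distribution satisfies pi = pi * P, i.e.:
  pi_A = 5/9*pi_A + 2/9*pi_B + 1/3*pi_C + 2/9*pi_D
  pi_B = 1/9*pi_A + 1/3*pi_B + 2/9*pi_C + 4/9*pi_D
  pi_C = 1/9*pi_A + 1/9*pi_B + 1/3*pi_C + 1/9*pi_D
  pi_D = 2/9*pi_A + 1/3*pi_B + 1/9*pi_C + 2/9*pi_D
with normalization: pi_A + pi_B + pi_C + pi_D = 1.

Using the first 3 balance equations plus normalization, the linear system A*pi = b is:
  [-4/9, 2/9, 1/3, 2/9] . pi = 0
  [1/9, -2/3, 2/9, 4/9] . pi = 0
  [1/9, 1/9, -2/3, 1/9] . pi = 0
  [1, 1, 1, 1] . pi = 1

Solving yields:
  pi_A = 5/14
  pi_B = 37/140
  pi_C = 1/7
  pi_D = 33/140

Verification (pi * P):
  5/14*5/9 + 37/140*2/9 + 1/7*1/3 + 33/140*2/9 = 5/14 = pi_A  (ok)
  5/14*1/9 + 37/140*1/3 + 1/7*2/9 + 33/140*4/9 = 37/140 = pi_B  (ok)
  5/14*1/9 + 37/140*1/9 + 1/7*1/3 + 33/140*1/9 = 1/7 = pi_C  (ok)
  5/14*2/9 + 37/140*1/3 + 1/7*1/9 + 33/140*2/9 = 33/140 = pi_D  (ok)

Answer: 5/14 37/140 1/7 33/140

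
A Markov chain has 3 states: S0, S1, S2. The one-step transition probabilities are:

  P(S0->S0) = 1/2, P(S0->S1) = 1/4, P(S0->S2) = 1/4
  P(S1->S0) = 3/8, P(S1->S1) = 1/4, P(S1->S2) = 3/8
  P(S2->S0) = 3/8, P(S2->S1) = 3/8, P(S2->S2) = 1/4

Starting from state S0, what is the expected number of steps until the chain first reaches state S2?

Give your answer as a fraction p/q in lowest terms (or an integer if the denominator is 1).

Answer: 32/9

Derivation:
Let h_i = expected steps to first reach S2 from state i.
Boundary: h_S2 = 0.
First-step equations for the other states:
  h_S0 = 1 + 1/2*h_S0 + 1/4*h_S1 + 1/4*h_S2
  h_S1 = 1 + 3/8*h_S0 + 1/4*h_S1 + 3/8*h_S2

Substituting h_S2 = 0 and rearranging gives the linear system (I - Q) h = 1:
  [1/2, -1/4] . (h_S0, h_S1) = 1
  [-3/8, 3/4] . (h_S0, h_S1) = 1

Solving yields:
  h_S0 = 32/9
  h_S1 = 28/9

Starting state is S0, so the expected hitting time is h_S0 = 32/9.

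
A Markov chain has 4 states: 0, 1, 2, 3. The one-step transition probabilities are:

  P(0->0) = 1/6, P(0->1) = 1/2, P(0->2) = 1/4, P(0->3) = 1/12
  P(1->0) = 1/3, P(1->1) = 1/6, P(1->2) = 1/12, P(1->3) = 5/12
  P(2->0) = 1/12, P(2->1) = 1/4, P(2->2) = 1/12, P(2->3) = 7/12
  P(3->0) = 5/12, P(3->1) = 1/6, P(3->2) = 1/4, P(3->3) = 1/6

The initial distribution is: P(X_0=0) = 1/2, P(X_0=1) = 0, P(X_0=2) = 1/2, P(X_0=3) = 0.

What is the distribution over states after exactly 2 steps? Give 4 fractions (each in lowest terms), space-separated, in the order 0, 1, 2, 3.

Propagating the distribution step by step (d_{t+1} = d_t * P):
d_0 = (0=1/2, 1=0, 2=1/2, 3=0)
  d_1[0] = 1/2*1/6 + 0*1/3 + 1/2*1/12 + 0*5/12 = 1/8
  d_1[1] = 1/2*1/2 + 0*1/6 + 1/2*1/4 + 0*1/6 = 3/8
  d_1[2] = 1/2*1/4 + 0*1/12 + 1/2*1/12 + 0*1/4 = 1/6
  d_1[3] = 1/2*1/12 + 0*5/12 + 1/2*7/12 + 0*1/6 = 1/3
d_1 = (0=1/8, 1=3/8, 2=1/6, 3=1/3)
  d_2[0] = 1/8*1/6 + 3/8*1/3 + 1/6*1/12 + 1/3*5/12 = 43/144
  d_2[1] = 1/8*1/2 + 3/8*1/6 + 1/6*1/4 + 1/3*1/6 = 2/9
  d_2[2] = 1/8*1/4 + 3/8*1/12 + 1/6*1/12 + 1/3*1/4 = 23/144
  d_2[3] = 1/8*1/12 + 3/8*5/12 + 1/6*7/12 + 1/3*1/6 = 23/72
d_2 = (0=43/144, 1=2/9, 2=23/144, 3=23/72)

Answer: 43/144 2/9 23/144 23/72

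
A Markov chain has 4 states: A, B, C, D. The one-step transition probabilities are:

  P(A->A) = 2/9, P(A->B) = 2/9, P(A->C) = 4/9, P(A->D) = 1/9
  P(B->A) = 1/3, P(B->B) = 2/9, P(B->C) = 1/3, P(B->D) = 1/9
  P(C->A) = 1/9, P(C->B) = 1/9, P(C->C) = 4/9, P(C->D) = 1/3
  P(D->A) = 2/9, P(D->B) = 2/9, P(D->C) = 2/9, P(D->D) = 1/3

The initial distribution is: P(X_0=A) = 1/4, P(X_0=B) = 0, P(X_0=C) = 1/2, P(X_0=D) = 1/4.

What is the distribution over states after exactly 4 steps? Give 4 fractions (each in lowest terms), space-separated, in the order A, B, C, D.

Propagating the distribution step by step (d_{t+1} = d_t * P):
d_0 = (A=1/4, B=0, C=1/2, D=1/4)
  d_1[A] = 1/4*2/9 + 0*1/3 + 1/2*1/9 + 1/4*2/9 = 1/6
  d_1[B] = 1/4*2/9 + 0*2/9 + 1/2*1/9 + 1/4*2/9 = 1/6
  d_1[C] = 1/4*4/9 + 0*1/3 + 1/2*4/9 + 1/4*2/9 = 7/18
  d_1[D] = 1/4*1/9 + 0*1/9 + 1/2*1/3 + 1/4*1/3 = 5/18
d_1 = (A=1/6, B=1/6, C=7/18, D=5/18)
  d_2[A] = 1/6*2/9 + 1/6*1/3 + 7/18*1/9 + 5/18*2/9 = 16/81
  d_2[B] = 1/6*2/9 + 1/6*2/9 + 7/18*1/9 + 5/18*2/9 = 29/162
  d_2[C] = 1/6*4/9 + 1/6*1/3 + 7/18*4/9 + 5/18*2/9 = 59/162
  d_2[D] = 1/6*1/9 + 1/6*1/9 + 7/18*1/3 + 5/18*1/3 = 7/27
d_2 = (A=16/81, B=29/162, C=59/162, D=7/27)
  d_3[A] = 16/81*2/9 + 29/162*1/3 + 59/162*1/9 + 7/27*2/9 = 49/243
  d_3[B] = 16/81*2/9 + 29/162*2/9 + 59/162*1/9 + 7/27*2/9 = 265/1458
  d_3[C] = 16/81*4/9 + 29/162*1/3 + 59/162*4/9 + 7/27*2/9 = 535/1458
  d_3[D] = 16/81*1/9 + 29/162*1/9 + 59/162*1/3 + 7/27*1/3 = 182/729
d_3 = (A=49/243, B=265/1458, C=535/1458, D=182/729)
  d_4[A] = 49/243*2/9 + 265/1458*1/3 + 535/1458*1/9 + 182/729*2/9 = 49/243
  d_4[B] = 49/243*2/9 + 265/1458*2/9 + 535/1458*1/9 + 182/729*2/9 = 2381/13122
  d_4[C] = 49/243*4/9 + 265/1458*1/3 + 535/1458*4/9 + 182/729*2/9 = 1613/4374
  d_4[D] = 49/243*1/9 + 265/1458*1/9 + 535/1458*1/3 + 182/729*1/3 = 1628/6561
d_4 = (A=49/243, B=2381/13122, C=1613/4374, D=1628/6561)

Answer: 49/243 2381/13122 1613/4374 1628/6561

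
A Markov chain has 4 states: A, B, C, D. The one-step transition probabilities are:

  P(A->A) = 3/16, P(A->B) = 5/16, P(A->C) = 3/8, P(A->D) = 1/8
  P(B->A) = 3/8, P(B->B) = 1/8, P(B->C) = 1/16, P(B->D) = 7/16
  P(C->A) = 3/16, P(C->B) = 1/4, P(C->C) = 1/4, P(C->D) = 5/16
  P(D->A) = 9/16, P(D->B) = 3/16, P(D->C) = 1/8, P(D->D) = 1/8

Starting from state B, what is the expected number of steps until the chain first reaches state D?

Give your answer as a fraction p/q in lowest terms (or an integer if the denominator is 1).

Let h_i = expected steps to first reach D from state i.
Boundary: h_D = 0.
First-step equations for the other states:
  h_A = 1 + 3/16*h_A + 5/16*h_B + 3/8*h_C + 1/8*h_D
  h_B = 1 + 3/8*h_A + 1/8*h_B + 1/16*h_C + 7/16*h_D
  h_C = 1 + 3/16*h_A + 1/4*h_B + 1/4*h_C + 5/16*h_D

Substituting h_D = 0 and rearranging gives the linear system (I - Q) h = 1:
  [13/16, -5/16, -3/8] . (h_A, h_B, h_C) = 1
  [-3/8, 7/8, -1/16] . (h_A, h_B, h_C) = 1
  [-3/16, -1/4, 3/4] . (h_A, h_B, h_C) = 1

Solving yields:
  h_A = 5392/1361
  h_B = 4192/1361
  h_C = 4560/1361

Starting state is B, so the expected hitting time is h_B = 4192/1361.

Answer: 4192/1361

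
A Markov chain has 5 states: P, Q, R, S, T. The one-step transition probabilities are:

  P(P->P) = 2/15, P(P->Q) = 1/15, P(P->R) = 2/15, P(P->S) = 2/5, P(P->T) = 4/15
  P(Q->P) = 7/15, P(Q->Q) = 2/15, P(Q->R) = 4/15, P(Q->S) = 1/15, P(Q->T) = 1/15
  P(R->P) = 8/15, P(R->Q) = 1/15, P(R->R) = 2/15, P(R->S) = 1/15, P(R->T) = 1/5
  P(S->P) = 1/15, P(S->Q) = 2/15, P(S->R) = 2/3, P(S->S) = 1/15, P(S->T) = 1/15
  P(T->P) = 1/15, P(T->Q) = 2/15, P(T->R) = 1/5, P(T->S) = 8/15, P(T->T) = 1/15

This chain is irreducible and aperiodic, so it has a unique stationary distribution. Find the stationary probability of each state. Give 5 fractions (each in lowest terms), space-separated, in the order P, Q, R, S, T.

Answer: 2500/9957 2935/29871 913/3319 6632/29871 1529/9957

Derivation:
The stationary distribution satisfies pi = pi * P, i.e.:
  pi_P = 2/15*pi_P + 7/15*pi_Q + 8/15*pi_R + 1/15*pi_S + 1/15*pi_T
  pi_Q = 1/15*pi_P + 2/15*pi_Q + 1/15*pi_R + 2/15*pi_S + 2/15*pi_T
  pi_R = 2/15*pi_P + 4/15*pi_Q + 2/15*pi_R + 2/3*pi_S + 1/5*pi_T
  pi_S = 2/5*pi_P + 1/15*pi_Q + 1/15*pi_R + 1/15*pi_S + 8/15*pi_T
  pi_T = 4/15*pi_P + 1/15*pi_Q + 1/5*pi_R + 1/15*pi_S + 1/15*pi_T
with normalization: pi_P + pi_Q + pi_R + pi_S + pi_T = 1.

Using the first 4 balance equations plus normalization, the linear system A*pi = b is:
  [-13/15, 7/15, 8/15, 1/15, 1/15] . pi = 0
  [1/15, -13/15, 1/15, 2/15, 2/15] . pi = 0
  [2/15, 4/15, -13/15, 2/3, 1/5] . pi = 0
  [2/5, 1/15, 1/15, -14/15, 8/15] . pi = 0
  [1, 1, 1, 1, 1] . pi = 1

Solving yields:
  pi_P = 2500/9957
  pi_Q = 2935/29871
  pi_R = 913/3319
  pi_S = 6632/29871
  pi_T = 1529/9957

Verification (pi * P):
  2500/9957*2/15 + 2935/29871*7/15 + 913/3319*8/15 + 6632/29871*1/15 + 1529/9957*1/15 = 2500/9957 = pi_P  (ok)
  2500/9957*1/15 + 2935/29871*2/15 + 913/3319*1/15 + 6632/29871*2/15 + 1529/9957*2/15 = 2935/29871 = pi_Q  (ok)
  2500/9957*2/15 + 2935/29871*4/15 + 913/3319*2/15 + 6632/29871*2/3 + 1529/9957*1/5 = 913/3319 = pi_R  (ok)
  2500/9957*2/5 + 2935/29871*1/15 + 913/3319*1/15 + 6632/29871*1/15 + 1529/9957*8/15 = 6632/29871 = pi_S  (ok)
  2500/9957*4/15 + 2935/29871*1/15 + 913/3319*1/5 + 6632/29871*1/15 + 1529/9957*1/15 = 1529/9957 = pi_T  (ok)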